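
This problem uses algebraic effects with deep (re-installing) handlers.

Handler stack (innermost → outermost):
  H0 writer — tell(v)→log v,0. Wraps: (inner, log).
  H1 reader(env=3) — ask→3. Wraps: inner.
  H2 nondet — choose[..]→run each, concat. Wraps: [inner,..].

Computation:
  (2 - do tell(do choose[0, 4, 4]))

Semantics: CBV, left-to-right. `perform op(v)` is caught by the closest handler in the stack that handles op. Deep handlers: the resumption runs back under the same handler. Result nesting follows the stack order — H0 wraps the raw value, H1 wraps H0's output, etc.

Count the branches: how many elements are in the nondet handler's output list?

Answer: 3

Evaluation trace:
choose[0, 4, 4] @ H2
  branch[0] choose=0:
    tell(0) @ H0 ⇒ log+=0
    H0 returns (2, (0))
    H1 returns (2, (0))
    H2 returns [(2, (0))]
  branch[1] choose=4:
    tell(4) @ H0 ⇒ log+=4
    H0 returns (2, (4))
    H1 returns (2, (4))
    H2 returns [(2, (4))]
  branch[2] choose=4:
    tell(4) @ H0 ⇒ log+=4
    H0 returns (2, (4))
    H1 returns (2, (4))
    H2 returns [(2, (4))]
= [(2, (0)), (2, (4)), (2, (4))]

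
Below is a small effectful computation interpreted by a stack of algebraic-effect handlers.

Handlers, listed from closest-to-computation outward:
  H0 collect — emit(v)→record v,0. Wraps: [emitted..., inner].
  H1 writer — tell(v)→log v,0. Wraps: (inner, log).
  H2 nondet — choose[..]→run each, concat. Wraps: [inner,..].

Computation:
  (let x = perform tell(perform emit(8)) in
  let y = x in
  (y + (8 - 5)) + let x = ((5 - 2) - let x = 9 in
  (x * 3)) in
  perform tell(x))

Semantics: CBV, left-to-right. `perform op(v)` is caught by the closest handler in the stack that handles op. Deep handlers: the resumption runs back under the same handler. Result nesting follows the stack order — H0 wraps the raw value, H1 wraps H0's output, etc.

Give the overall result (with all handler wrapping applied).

Working:
emit(8) @ H0 ⇒ out+=8
tell(0) @ H1 ⇒ log+=0
tell(-24) @ H1 ⇒ log+=-24
H0 returns [8, 3]
H1 returns ([8, 3], (0, -24))
H2 returns [([8, 3], (0, -24))]
= [([8, 3], (0, -24))]

Answer: [([8, 3], (0, -24))]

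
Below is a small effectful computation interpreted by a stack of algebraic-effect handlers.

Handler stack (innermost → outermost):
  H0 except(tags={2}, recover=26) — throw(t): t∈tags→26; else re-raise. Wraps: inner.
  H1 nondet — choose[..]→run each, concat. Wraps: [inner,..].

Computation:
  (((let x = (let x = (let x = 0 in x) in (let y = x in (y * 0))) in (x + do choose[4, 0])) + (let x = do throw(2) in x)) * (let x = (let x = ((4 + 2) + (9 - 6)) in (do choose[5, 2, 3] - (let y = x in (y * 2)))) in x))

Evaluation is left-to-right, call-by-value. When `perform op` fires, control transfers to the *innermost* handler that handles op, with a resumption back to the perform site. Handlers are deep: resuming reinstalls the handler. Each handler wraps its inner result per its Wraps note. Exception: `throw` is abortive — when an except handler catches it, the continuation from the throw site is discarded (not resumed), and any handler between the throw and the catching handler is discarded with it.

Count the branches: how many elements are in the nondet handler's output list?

Answer: 2

Evaluation trace:
choose[4, 0] @ H1
  branch[0] choose=4:
    throw(2) @ H0 caught ⇒ 26
    H1 returns [26]
  branch[1] choose=0:
    throw(2) @ H0 caught ⇒ 26
    H1 returns [26]
= [26, 26]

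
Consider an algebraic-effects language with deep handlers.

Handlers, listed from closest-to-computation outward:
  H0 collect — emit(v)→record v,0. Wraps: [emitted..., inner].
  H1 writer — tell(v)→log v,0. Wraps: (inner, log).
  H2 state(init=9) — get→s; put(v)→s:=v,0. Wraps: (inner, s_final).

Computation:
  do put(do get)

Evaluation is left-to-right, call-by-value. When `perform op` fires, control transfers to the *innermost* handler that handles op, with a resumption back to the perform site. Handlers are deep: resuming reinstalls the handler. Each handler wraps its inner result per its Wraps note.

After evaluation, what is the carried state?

Step-by-step:
get @ H2 ⇒ 9
put(9) @ H2 ⇒ s:=9
H0 returns [0]
H1 returns ([0], ())
H2 returns (([0], ()), 9)
= (([0], ()), 9)

Answer: 9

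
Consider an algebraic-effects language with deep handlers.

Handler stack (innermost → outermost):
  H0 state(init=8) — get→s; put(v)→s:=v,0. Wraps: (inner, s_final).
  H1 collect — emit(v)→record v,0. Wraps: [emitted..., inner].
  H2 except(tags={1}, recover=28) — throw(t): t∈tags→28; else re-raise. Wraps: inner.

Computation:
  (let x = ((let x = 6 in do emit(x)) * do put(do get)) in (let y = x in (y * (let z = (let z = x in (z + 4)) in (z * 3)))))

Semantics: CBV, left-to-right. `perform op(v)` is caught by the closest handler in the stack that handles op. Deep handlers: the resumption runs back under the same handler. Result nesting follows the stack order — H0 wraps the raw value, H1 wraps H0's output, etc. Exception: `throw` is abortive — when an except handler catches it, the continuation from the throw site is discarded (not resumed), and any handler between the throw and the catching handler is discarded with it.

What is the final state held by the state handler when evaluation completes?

Step-by-step:
emit(6) @ H1 ⇒ out+=6
get @ H0 ⇒ 8
put(8) @ H0 ⇒ s:=8
H0 returns (0, 8)
H1 returns [6, (0, 8)]
H2 returns [6, (0, 8)]
= [6, (0, 8)]

Answer: 8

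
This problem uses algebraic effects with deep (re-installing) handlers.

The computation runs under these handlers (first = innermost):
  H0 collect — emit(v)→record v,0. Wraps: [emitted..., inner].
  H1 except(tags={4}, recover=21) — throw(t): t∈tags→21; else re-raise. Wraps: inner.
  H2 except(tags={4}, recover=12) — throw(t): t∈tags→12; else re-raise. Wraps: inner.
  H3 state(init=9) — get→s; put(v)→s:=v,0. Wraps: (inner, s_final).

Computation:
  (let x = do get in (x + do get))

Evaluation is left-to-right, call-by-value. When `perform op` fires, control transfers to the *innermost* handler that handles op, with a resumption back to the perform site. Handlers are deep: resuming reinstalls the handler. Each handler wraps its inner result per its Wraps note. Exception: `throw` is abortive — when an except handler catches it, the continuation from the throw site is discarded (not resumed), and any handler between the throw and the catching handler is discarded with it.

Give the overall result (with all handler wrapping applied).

Step-by-step:
get @ H3 ⇒ 9
get @ H3 ⇒ 9
H0 returns [18]
H1 returns [18]
H2 returns [18]
H3 returns ([18], 9)
= ([18], 9)

Answer: ([18], 9)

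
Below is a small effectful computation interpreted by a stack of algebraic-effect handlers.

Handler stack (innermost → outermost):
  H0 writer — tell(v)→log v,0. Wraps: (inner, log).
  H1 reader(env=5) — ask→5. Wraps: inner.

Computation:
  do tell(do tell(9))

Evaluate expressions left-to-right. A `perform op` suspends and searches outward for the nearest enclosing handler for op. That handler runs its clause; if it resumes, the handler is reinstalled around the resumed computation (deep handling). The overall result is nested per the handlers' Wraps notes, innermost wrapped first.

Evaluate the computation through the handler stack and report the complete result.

Answer: (0, (9, 0))

Evaluation trace:
tell(9) @ H0 ⇒ log+=9
tell(0) @ H0 ⇒ log+=0
H0 returns (0, (9, 0))
H1 returns (0, (9, 0))
= (0, (9, 0))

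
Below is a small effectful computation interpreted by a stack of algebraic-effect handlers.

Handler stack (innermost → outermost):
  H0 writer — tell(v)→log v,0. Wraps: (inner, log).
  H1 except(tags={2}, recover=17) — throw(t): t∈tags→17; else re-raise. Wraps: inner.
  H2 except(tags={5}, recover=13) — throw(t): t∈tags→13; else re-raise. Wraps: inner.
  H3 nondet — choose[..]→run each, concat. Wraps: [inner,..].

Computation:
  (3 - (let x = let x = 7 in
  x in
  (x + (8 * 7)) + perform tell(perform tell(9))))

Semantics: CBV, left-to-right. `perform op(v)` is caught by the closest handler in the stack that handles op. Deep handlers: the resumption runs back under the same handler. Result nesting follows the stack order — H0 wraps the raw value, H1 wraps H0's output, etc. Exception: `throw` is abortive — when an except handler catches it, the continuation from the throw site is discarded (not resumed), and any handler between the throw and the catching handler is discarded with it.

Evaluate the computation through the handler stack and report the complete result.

Answer: [(-60, (9, 0))]

Working:
tell(9) @ H0 ⇒ log+=9
tell(0) @ H0 ⇒ log+=0
H0 returns (-60, (9, 0))
H1 returns (-60, (9, 0))
H2 returns (-60, (9, 0))
H3 returns [(-60, (9, 0))]
= [(-60, (9, 0))]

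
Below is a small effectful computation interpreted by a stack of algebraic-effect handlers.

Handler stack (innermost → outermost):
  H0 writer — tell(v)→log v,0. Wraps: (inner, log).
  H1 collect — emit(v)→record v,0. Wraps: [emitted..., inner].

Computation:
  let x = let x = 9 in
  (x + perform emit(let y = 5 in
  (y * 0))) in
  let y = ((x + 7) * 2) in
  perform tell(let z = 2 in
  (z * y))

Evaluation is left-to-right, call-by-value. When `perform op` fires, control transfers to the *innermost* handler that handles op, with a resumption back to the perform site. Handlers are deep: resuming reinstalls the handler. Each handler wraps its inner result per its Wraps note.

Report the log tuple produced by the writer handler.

Answer: (64)

Working:
emit(0) @ H1 ⇒ out+=0
tell(64) @ H0 ⇒ log+=64
H0 returns (0, (64))
H1 returns [0, (0, (64))]
= [0, (0, (64))]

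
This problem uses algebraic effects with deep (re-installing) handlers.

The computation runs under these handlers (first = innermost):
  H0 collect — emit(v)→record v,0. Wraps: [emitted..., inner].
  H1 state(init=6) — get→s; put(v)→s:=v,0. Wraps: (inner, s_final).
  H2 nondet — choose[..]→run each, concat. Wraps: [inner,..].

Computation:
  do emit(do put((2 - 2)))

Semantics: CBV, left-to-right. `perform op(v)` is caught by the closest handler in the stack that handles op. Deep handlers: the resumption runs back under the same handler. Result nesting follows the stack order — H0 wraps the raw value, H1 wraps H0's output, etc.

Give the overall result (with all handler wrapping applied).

Evaluation trace:
put(0) @ H1 ⇒ s:=0
emit(0) @ H0 ⇒ out+=0
H0 returns [0, 0]
H1 returns ([0, 0], 0)
H2 returns [([0, 0], 0)]
= [([0, 0], 0)]

Answer: [([0, 0], 0)]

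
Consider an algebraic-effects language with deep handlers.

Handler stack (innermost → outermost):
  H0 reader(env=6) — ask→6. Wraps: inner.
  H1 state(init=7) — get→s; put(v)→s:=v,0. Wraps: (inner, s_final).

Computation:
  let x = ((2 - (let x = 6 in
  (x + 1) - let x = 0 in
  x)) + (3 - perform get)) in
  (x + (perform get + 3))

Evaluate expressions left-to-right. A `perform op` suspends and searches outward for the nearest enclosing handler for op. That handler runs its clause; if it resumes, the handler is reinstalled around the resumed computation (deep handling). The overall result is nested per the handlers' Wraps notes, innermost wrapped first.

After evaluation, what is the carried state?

Answer: 7

Evaluation trace:
get @ H1 ⇒ 7
get @ H1 ⇒ 7
H0 returns 1
H1 returns (1, 7)
= (1, 7)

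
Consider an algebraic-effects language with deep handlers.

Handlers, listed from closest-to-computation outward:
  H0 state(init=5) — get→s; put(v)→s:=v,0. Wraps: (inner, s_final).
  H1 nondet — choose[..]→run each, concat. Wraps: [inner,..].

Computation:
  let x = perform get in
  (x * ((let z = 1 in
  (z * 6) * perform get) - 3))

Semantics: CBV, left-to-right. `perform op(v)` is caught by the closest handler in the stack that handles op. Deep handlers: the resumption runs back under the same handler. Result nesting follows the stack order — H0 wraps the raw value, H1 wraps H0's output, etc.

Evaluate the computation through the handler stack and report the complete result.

Answer: [(135, 5)]

Working:
get @ H0 ⇒ 5
get @ H0 ⇒ 5
H0 returns (135, 5)
H1 returns [(135, 5)]
= [(135, 5)]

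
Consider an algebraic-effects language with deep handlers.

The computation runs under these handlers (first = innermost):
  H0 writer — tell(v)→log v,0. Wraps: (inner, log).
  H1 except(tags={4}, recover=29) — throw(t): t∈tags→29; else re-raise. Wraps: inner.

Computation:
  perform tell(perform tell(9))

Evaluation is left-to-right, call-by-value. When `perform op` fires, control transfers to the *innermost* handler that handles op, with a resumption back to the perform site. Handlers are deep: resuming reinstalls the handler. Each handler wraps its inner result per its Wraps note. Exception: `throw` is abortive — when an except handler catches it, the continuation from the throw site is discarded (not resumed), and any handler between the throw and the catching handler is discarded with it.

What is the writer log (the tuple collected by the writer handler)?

Answer: (9, 0)

Step-by-step:
tell(9) @ H0 ⇒ log+=9
tell(0) @ H0 ⇒ log+=0
H0 returns (0, (9, 0))
H1 returns (0, (9, 0))
= (0, (9, 0))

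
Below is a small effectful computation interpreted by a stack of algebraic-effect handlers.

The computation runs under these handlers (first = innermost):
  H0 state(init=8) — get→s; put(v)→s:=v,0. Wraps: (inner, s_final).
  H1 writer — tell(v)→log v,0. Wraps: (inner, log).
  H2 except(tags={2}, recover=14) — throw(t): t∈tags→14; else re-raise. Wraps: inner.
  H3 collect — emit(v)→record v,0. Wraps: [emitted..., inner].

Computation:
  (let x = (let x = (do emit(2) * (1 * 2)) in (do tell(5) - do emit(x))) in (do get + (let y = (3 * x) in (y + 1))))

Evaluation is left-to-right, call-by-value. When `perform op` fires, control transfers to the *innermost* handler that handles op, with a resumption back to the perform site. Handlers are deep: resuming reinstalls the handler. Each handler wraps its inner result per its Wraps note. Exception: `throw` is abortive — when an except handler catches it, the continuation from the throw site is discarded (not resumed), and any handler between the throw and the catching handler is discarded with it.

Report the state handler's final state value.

Step-by-step:
emit(2) @ H3 ⇒ out+=2
tell(5) @ H1 ⇒ log+=5
emit(0) @ H3 ⇒ out+=0
get @ H0 ⇒ 8
H0 returns (9, 8)
H1 returns ((9, 8), (5))
H2 returns ((9, 8), (5))
H3 returns [2, 0, ((9, 8), (5))]
= [2, 0, ((9, 8), (5))]

Answer: 8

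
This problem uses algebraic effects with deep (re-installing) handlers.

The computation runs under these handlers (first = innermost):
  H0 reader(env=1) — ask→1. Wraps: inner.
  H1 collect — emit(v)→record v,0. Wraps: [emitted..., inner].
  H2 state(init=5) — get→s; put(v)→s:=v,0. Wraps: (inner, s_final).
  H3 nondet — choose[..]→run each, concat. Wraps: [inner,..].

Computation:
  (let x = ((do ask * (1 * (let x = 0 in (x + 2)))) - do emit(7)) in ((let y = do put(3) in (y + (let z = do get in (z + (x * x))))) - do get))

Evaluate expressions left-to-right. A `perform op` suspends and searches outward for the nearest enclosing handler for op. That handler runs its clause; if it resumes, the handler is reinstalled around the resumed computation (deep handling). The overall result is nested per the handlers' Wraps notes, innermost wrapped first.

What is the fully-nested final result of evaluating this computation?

Working:
ask @ H0 ⇒ 1
emit(7) @ H1 ⇒ out+=7
put(3) @ H2 ⇒ s:=3
get @ H2 ⇒ 3
get @ H2 ⇒ 3
H0 returns 4
H1 returns [7, 4]
H2 returns ([7, 4], 3)
H3 returns [([7, 4], 3)]
= [([7, 4], 3)]

Answer: [([7, 4], 3)]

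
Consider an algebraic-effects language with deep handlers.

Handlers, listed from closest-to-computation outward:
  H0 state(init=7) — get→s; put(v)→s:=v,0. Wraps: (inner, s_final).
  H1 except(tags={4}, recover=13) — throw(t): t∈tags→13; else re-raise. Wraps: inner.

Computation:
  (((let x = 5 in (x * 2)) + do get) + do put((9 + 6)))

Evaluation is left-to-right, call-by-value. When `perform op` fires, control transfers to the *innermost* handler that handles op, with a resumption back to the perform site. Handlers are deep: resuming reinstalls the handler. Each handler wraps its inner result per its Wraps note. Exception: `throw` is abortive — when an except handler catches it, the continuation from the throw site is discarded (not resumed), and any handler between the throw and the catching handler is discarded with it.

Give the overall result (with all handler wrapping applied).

Working:
get @ H0 ⇒ 7
put(15) @ H0 ⇒ s:=15
H0 returns (17, 15)
H1 returns (17, 15)
= (17, 15)

Answer: (17, 15)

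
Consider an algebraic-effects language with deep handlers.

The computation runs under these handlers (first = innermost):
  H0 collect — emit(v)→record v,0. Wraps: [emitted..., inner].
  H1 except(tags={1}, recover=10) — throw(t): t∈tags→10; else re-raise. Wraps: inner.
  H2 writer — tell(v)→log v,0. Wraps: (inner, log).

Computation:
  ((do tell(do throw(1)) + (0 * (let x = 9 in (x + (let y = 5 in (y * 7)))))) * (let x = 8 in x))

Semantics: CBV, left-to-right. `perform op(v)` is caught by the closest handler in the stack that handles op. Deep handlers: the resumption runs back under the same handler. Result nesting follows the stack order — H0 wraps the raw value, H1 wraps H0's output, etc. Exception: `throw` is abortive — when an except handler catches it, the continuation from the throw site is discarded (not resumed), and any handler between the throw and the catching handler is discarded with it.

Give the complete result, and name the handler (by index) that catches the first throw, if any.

Answer: (10, ()) ; first throw caught by: H1

Working:
throw(1) @ H1 caught ⇒ 10
H2 returns (10, ())
= (10, ())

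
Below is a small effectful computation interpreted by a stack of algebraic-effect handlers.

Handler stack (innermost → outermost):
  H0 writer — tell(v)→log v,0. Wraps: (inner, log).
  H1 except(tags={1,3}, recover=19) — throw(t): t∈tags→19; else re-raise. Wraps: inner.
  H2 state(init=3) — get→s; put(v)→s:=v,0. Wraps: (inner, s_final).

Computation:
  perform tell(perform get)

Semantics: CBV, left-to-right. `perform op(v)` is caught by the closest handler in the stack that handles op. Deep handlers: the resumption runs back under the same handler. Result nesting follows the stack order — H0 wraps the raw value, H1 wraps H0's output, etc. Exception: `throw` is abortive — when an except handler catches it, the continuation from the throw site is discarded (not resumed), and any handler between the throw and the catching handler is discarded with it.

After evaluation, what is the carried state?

Answer: 3

Working:
get @ H2 ⇒ 3
tell(3) @ H0 ⇒ log+=3
H0 returns (0, (3))
H1 returns (0, (3))
H2 returns ((0, (3)), 3)
= ((0, (3)), 3)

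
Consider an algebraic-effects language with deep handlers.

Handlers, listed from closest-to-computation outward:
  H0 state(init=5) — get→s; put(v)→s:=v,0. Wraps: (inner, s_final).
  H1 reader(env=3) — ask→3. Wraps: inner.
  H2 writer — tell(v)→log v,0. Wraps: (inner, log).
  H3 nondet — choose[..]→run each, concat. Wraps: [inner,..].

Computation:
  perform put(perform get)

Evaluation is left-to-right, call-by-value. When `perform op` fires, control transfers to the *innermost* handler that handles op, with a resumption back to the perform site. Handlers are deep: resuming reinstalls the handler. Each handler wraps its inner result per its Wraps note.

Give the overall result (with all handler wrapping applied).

Answer: [((0, 5), ())]

Evaluation trace:
get @ H0 ⇒ 5
put(5) @ H0 ⇒ s:=5
H0 returns (0, 5)
H1 returns (0, 5)
H2 returns ((0, 5), ())
H3 returns [((0, 5), ())]
= [((0, 5), ())]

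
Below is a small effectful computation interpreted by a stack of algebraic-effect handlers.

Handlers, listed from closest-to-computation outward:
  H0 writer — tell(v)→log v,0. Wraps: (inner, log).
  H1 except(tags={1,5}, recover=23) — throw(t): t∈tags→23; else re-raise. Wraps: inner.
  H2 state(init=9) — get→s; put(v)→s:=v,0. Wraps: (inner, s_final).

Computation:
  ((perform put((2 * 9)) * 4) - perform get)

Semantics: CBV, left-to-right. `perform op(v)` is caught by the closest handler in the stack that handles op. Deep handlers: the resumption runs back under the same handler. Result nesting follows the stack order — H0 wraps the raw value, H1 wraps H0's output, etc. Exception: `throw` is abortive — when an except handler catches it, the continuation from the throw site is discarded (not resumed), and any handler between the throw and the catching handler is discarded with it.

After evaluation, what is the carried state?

Step-by-step:
put(18) @ H2 ⇒ s:=18
get @ H2 ⇒ 18
H0 returns (-18, ())
H1 returns (-18, ())
H2 returns ((-18, ()), 18)
= ((-18, ()), 18)

Answer: 18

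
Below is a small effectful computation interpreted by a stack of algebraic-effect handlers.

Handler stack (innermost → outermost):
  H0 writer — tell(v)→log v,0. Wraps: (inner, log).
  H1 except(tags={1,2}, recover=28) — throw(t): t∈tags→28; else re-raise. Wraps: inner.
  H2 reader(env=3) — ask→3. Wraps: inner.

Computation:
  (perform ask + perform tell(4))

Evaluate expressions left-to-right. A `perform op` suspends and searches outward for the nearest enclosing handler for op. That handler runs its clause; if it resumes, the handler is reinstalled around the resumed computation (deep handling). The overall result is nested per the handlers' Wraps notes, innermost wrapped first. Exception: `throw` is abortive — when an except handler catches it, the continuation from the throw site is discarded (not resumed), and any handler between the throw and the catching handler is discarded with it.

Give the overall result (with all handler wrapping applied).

Evaluation trace:
ask @ H2 ⇒ 3
tell(4) @ H0 ⇒ log+=4
H0 returns (3, (4))
H1 returns (3, (4))
H2 returns (3, (4))
= (3, (4))

Answer: (3, (4))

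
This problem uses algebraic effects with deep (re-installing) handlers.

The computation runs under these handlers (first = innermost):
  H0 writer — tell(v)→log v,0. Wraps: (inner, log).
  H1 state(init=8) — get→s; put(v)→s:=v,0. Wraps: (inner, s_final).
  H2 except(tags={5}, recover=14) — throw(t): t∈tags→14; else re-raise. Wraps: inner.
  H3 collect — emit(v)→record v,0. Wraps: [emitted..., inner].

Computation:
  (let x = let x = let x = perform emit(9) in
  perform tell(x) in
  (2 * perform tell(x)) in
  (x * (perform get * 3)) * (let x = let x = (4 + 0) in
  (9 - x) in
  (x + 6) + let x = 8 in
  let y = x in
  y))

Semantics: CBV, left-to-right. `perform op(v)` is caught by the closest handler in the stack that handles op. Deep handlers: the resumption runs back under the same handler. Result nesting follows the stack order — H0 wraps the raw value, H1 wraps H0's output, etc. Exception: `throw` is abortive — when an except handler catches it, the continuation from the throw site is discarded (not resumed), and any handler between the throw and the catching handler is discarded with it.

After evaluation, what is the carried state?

Evaluation trace:
emit(9) @ H3 ⇒ out+=9
tell(0) @ H0 ⇒ log+=0
tell(0) @ H0 ⇒ log+=0
get @ H1 ⇒ 8
H0 returns (0, (0, 0))
H1 returns ((0, (0, 0)), 8)
H2 returns ((0, (0, 0)), 8)
H3 returns [9, ((0, (0, 0)), 8)]
= [9, ((0, (0, 0)), 8)]

Answer: 8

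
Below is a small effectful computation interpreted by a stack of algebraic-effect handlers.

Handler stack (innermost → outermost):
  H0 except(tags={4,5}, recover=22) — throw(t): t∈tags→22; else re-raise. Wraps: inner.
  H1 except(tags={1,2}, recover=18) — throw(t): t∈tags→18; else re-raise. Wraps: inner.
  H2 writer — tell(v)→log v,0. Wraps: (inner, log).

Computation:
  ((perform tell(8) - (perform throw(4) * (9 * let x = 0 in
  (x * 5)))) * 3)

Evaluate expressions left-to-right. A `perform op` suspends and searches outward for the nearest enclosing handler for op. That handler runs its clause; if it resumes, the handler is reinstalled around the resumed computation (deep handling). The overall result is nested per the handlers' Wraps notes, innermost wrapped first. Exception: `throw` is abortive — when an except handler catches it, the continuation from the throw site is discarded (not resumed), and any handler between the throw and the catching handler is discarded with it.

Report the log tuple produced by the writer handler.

Step-by-step:
tell(8) @ H2 ⇒ log+=8
throw(4) @ H0 caught ⇒ 22
H1 returns 22
H2 returns (22, (8))
= (22, (8))

Answer: (8)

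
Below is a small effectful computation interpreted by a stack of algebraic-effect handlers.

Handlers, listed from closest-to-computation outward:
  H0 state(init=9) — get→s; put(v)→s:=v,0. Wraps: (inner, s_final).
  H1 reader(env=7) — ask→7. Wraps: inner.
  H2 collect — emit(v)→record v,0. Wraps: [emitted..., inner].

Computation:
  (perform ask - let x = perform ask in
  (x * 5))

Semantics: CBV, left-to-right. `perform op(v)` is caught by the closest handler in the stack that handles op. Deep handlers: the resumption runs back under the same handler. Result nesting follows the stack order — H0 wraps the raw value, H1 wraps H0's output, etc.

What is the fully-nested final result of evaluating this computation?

Answer: [(-28, 9)]

Working:
ask @ H1 ⇒ 7
ask @ H1 ⇒ 7
H0 returns (-28, 9)
H1 returns (-28, 9)
H2 returns [(-28, 9)]
= [(-28, 9)]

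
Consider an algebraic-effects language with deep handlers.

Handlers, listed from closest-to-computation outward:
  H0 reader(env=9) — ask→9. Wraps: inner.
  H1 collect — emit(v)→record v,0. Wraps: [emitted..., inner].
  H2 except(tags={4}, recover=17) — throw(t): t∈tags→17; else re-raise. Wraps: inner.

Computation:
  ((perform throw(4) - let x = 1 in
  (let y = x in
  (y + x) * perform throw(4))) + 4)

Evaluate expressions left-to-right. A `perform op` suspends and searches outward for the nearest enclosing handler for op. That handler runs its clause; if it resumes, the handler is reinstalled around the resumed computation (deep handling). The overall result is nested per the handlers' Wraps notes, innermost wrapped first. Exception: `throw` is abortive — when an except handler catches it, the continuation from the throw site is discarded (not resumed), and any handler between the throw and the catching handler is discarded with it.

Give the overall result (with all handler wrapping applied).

Evaluation trace:
throw(4) @ H2 caught ⇒ 17
= 17

Answer: 17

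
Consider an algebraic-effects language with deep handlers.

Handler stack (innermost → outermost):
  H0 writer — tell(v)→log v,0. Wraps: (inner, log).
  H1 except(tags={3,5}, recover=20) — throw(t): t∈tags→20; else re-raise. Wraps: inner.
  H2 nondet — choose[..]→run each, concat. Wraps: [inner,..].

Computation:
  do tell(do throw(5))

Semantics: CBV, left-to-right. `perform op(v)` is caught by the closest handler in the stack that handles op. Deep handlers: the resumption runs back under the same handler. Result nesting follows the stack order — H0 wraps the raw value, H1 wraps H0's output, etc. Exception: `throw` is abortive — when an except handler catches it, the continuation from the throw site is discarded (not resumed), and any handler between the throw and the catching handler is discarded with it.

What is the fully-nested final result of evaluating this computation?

Answer: [20]

Step-by-step:
throw(5) @ H1 caught ⇒ 20
H2 returns [20]
= [20]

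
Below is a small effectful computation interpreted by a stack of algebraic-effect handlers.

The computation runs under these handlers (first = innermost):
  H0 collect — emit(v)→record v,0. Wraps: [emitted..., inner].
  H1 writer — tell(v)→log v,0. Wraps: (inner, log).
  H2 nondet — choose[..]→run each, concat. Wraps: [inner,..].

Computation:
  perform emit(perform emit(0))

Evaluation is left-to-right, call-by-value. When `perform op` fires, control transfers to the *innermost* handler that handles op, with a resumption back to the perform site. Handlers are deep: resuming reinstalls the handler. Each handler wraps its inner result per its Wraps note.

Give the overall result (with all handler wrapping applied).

Answer: [([0, 0, 0], ())]

Working:
emit(0) @ H0 ⇒ out+=0
emit(0) @ H0 ⇒ out+=0
H0 returns [0, 0, 0]
H1 returns ([0, 0, 0], ())
H2 returns [([0, 0, 0], ())]
= [([0, 0, 0], ())]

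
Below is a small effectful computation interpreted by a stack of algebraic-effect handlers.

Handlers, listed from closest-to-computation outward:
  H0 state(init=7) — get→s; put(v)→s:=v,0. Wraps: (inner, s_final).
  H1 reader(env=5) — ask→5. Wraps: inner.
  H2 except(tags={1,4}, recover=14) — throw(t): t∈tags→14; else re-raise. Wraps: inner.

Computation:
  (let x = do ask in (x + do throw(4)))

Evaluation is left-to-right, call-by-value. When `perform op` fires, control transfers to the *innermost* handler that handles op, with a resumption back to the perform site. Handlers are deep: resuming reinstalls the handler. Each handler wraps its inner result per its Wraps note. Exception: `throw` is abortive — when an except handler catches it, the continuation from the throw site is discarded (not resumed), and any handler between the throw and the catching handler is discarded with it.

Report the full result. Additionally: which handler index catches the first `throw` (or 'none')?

Working:
ask @ H1 ⇒ 5
throw(4) @ H2 caught ⇒ 14
= 14

Answer: 14 ; first throw caught by: H2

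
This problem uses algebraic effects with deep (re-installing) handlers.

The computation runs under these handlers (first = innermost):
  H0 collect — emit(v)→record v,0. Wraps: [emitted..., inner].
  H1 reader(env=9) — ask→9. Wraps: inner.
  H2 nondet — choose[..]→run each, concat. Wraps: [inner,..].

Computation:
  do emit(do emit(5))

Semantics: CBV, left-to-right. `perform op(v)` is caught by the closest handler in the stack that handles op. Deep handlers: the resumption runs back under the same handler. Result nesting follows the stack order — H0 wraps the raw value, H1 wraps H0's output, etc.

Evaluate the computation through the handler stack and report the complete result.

Evaluation trace:
emit(5) @ H0 ⇒ out+=5
emit(0) @ H0 ⇒ out+=0
H0 returns [5, 0, 0]
H1 returns [5, 0, 0]
H2 returns [[5, 0, 0]]
= [[5, 0, 0]]

Answer: [[5, 0, 0]]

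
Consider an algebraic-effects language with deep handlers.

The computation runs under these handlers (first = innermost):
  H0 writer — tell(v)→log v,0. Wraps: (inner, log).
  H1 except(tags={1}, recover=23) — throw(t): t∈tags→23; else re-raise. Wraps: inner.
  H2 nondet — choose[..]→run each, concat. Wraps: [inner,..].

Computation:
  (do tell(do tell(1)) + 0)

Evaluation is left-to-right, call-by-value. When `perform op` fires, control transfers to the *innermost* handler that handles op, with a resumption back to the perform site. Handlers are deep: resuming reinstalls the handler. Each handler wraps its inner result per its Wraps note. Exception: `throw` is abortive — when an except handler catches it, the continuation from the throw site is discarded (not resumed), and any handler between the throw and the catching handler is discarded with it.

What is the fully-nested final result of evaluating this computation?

Answer: [(0, (1, 0))]

Step-by-step:
tell(1) @ H0 ⇒ log+=1
tell(0) @ H0 ⇒ log+=0
H0 returns (0, (1, 0))
H1 returns (0, (1, 0))
H2 returns [(0, (1, 0))]
= [(0, (1, 0))]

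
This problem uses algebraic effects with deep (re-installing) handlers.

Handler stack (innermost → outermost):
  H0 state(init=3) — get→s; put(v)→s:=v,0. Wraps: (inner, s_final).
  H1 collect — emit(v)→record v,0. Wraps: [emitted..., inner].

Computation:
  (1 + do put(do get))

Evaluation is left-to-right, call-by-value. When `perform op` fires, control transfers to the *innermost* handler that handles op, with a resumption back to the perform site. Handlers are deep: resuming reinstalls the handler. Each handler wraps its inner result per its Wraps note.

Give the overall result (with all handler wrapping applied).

Working:
get @ H0 ⇒ 3
put(3) @ H0 ⇒ s:=3
H0 returns (1, 3)
H1 returns [(1, 3)]
= [(1, 3)]

Answer: [(1, 3)]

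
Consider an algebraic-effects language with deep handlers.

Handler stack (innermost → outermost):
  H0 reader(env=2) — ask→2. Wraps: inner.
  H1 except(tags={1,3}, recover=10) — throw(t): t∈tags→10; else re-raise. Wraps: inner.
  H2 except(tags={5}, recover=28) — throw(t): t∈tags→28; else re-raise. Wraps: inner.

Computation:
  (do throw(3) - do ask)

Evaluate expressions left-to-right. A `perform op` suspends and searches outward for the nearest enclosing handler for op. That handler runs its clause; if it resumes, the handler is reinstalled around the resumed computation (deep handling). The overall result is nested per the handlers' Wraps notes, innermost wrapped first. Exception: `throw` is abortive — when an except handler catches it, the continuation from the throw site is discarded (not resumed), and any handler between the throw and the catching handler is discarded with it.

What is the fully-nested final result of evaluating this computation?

Answer: 10

Evaluation trace:
throw(3) @ H1 caught ⇒ 10
H2 returns 10
= 10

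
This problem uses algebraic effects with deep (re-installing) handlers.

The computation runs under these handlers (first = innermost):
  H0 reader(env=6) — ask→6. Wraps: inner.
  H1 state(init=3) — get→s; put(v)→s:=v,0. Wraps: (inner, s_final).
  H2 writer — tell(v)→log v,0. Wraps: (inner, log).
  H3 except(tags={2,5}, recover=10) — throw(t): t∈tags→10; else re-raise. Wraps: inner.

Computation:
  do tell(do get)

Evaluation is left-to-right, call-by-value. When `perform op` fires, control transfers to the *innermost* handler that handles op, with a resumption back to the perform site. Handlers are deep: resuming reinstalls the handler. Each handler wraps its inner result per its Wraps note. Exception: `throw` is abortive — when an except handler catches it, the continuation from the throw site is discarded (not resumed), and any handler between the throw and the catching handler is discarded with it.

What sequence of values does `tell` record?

Answer: (3)

Working:
get @ H1 ⇒ 3
tell(3) @ H2 ⇒ log+=3
H0 returns 0
H1 returns (0, 3)
H2 returns ((0, 3), (3))
H3 returns ((0, 3), (3))
= ((0, 3), (3))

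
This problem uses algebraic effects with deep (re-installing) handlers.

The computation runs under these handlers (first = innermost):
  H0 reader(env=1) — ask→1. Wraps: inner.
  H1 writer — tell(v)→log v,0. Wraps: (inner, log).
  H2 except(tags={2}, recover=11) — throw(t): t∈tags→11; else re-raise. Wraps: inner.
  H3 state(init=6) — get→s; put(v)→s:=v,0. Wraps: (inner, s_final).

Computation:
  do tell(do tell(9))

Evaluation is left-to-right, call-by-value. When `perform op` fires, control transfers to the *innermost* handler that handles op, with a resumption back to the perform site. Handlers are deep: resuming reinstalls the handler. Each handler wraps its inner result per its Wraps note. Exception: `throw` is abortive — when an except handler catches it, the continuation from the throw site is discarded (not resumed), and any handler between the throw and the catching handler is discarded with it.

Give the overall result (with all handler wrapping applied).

Answer: ((0, (9, 0)), 6)

Step-by-step:
tell(9) @ H1 ⇒ log+=9
tell(0) @ H1 ⇒ log+=0
H0 returns 0
H1 returns (0, (9, 0))
H2 returns (0, (9, 0))
H3 returns ((0, (9, 0)), 6)
= ((0, (9, 0)), 6)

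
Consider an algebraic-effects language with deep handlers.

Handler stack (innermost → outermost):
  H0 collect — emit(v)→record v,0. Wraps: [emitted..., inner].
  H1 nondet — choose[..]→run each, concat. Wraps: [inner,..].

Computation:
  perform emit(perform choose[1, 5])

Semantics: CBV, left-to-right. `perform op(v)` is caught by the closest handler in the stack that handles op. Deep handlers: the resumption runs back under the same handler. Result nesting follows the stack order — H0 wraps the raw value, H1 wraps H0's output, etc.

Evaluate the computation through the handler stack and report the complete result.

Answer: [[1, 0], [5, 0]]

Step-by-step:
choose[1, 5] @ H1
  branch[0] choose=1:
    emit(1) @ H0 ⇒ out+=1
    H0 returns [1, 0]
    H1 returns [[1, 0]]
  branch[1] choose=5:
    emit(5) @ H0 ⇒ out+=5
    H0 returns [5, 0]
    H1 returns [[5, 0]]
= [[1, 0], [5, 0]]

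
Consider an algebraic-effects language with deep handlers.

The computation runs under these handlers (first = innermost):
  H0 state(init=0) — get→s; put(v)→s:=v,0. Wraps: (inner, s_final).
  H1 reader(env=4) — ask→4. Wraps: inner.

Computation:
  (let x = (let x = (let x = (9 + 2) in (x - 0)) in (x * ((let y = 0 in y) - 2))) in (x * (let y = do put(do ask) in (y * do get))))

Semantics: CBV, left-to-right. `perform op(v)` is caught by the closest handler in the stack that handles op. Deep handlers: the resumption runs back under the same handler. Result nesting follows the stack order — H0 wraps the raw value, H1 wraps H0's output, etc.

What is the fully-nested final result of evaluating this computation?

Answer: (0, 4)

Working:
ask @ H1 ⇒ 4
put(4) @ H0 ⇒ s:=4
get @ H0 ⇒ 4
H0 returns (0, 4)
H1 returns (0, 4)
= (0, 4)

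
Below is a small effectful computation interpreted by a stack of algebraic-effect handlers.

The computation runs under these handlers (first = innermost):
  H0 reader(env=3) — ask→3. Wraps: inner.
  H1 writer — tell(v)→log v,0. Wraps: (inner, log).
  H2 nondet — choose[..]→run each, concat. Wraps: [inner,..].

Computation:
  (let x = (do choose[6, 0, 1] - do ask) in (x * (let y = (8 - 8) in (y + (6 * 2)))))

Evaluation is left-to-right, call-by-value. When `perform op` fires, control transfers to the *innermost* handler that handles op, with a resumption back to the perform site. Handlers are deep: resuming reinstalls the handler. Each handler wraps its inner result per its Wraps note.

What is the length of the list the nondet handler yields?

Working:
choose[6, 0, 1] @ H2
  branch[0] choose=6:
    ask @ H0 ⇒ 3
    H0 returns 36
    H1 returns (36, ())
    H2 returns [(36, ())]
  branch[1] choose=0:
    ask @ H0 ⇒ 3
    H0 returns -36
    H1 returns (-36, ())
    H2 returns [(-36, ())]
  branch[2] choose=1:
    ask @ H0 ⇒ 3
    H0 returns -24
    H1 returns (-24, ())
    H2 returns [(-24, ())]
= [(36, ()), (-36, ()), (-24, ())]

Answer: 3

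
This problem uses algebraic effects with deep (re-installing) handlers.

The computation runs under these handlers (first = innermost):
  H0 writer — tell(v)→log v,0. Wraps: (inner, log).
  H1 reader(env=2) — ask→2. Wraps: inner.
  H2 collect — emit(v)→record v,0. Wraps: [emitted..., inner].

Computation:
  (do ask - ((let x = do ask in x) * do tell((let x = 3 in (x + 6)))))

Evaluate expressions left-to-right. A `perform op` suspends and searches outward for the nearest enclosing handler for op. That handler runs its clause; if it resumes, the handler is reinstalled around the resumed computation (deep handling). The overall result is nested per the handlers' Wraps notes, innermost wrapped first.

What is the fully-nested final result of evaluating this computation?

Answer: [(2, (9))]

Step-by-step:
ask @ H1 ⇒ 2
ask @ H1 ⇒ 2
tell(9) @ H0 ⇒ log+=9
H0 returns (2, (9))
H1 returns (2, (9))
H2 returns [(2, (9))]
= [(2, (9))]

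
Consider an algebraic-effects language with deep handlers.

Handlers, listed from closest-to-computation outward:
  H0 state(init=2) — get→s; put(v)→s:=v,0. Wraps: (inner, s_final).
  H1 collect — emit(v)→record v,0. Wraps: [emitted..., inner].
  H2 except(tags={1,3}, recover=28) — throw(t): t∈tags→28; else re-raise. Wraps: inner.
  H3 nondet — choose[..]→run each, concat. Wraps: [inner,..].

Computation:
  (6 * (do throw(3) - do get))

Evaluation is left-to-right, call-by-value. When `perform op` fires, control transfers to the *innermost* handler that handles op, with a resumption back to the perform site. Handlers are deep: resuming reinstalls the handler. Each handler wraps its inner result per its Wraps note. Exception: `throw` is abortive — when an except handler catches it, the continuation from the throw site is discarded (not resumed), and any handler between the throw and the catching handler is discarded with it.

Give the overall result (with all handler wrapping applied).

Working:
throw(3) @ H2 caught ⇒ 28
H3 returns [28]
= [28]

Answer: [28]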